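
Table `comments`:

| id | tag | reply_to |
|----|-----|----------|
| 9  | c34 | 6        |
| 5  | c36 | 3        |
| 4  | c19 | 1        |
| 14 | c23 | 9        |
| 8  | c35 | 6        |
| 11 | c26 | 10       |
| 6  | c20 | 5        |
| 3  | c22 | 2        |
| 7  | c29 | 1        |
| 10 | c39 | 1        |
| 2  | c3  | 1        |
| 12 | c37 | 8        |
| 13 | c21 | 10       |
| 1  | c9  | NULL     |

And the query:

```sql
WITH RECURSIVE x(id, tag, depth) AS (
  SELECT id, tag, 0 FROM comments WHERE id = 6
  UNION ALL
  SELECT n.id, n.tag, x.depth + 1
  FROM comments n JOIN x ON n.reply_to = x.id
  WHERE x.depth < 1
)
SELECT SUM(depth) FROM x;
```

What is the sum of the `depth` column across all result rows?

2

Base: id=6 (c20) at depth 0.
Iteration 1: rows with reply_to in {6} -> c35 (id 8, depth 1), c34 (id 9, depth 1).
Iteration 2: depth < 1 fails for all current rows; recursion stops.
SUM(depth) = 0 + 1 + 1 = 2.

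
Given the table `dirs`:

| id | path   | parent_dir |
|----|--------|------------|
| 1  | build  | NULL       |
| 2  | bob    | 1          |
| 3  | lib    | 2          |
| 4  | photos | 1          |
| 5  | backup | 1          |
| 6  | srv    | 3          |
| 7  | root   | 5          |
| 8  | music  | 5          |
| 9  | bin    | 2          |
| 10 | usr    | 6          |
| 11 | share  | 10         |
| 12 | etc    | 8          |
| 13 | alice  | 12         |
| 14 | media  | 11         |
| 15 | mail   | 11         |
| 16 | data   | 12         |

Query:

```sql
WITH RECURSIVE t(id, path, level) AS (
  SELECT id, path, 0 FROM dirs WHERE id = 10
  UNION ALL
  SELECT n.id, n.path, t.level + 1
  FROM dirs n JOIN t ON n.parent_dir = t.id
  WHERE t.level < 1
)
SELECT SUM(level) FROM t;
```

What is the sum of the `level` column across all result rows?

Base: id=10 (usr) at level 0.
Iteration 1: rows with parent_dir in {10} -> share (id 11, level 1).
Iteration 2: level < 1 fails for all current rows; recursion stops.
SUM(level) = 0 + 1 = 1.

1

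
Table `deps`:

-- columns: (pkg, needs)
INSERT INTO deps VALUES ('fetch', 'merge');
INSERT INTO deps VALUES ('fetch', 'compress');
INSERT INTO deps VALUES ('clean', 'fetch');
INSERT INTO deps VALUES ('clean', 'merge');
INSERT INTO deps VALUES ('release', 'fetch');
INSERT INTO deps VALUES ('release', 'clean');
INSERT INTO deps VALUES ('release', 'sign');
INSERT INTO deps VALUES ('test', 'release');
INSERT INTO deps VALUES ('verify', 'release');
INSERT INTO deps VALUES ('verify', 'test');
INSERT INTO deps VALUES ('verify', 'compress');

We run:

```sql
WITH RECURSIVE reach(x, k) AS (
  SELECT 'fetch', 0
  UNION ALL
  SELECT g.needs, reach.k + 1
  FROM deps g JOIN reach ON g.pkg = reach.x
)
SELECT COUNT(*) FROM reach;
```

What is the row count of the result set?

3

Base: (fetch, k=0).
Iteration 1: edges from {fetch} -> (compress, k=1), (merge, k=1).
Iteration 2: no outgoing edges from {compress,merge}; recursion stops.
Total rows emitted: 3.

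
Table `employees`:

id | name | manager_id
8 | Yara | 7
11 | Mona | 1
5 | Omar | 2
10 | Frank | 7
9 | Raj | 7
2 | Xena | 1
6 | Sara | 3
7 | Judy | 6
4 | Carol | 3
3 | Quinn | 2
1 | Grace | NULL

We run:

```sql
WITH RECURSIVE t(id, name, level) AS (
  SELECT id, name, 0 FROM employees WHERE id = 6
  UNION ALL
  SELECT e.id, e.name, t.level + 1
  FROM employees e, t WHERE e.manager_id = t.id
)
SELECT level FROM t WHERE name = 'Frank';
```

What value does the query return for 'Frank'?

2

Base: id=6 (Sara) at level 0.
Iteration 1: rows with manager_id in {6} -> Judy (id 7, level 1).
Iteration 2: rows with manager_id in {7} -> Yara (id 8, level 2), Raj (id 9, level 2), Frank (id 10, level 2).
Iteration 3: no rows with manager_id in {8,9,10}; recursion stops.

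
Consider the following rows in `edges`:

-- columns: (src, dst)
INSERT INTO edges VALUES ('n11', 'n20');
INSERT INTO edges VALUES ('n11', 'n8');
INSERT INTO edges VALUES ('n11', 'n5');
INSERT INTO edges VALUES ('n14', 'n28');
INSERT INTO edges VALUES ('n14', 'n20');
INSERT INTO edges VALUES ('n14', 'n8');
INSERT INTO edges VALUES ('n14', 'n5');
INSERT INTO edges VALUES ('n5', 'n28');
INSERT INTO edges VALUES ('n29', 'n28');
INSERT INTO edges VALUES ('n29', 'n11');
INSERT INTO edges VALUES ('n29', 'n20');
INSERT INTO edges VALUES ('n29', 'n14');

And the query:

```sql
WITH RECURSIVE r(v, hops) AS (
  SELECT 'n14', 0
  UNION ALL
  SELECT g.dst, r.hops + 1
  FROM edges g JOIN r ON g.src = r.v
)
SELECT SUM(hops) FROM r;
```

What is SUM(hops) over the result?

6

Base: (n14, hops=0).
Iteration 1: edges from {n14} -> (n20, hops=1), (n28, hops=1), (n5, hops=1), (n8, hops=1).
Iteration 2: edges from {n20,n28,n5,n8} -> (n28, hops=2).
Iteration 3: no outgoing edges from {n28}; recursion stops.
SUM(hops) = 0 + 1 + 1 + 1 + 1 + 2 = 6.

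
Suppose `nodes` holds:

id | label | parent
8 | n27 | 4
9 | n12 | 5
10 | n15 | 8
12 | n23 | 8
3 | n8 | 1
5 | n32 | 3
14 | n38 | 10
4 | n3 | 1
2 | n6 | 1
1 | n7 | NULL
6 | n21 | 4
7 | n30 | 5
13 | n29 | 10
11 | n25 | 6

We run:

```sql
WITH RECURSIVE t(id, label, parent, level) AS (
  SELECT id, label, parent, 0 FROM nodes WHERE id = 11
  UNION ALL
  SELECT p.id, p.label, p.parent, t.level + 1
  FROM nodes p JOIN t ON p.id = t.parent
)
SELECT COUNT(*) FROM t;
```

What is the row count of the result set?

4

Base: id=11 (n25), parent=6, level 0.
Iteration 1: join on id=6 -> n21 (id 6, parent=4, level 1).
Iteration 2: join on id=4 -> n3 (id 4, parent=1, level 2).
Iteration 3: join on id=1 -> n7 (id 1, parent=NULL, level 3).
Iteration 4: parent is NULL; no match; recursion stops.
Total rows emitted: 4.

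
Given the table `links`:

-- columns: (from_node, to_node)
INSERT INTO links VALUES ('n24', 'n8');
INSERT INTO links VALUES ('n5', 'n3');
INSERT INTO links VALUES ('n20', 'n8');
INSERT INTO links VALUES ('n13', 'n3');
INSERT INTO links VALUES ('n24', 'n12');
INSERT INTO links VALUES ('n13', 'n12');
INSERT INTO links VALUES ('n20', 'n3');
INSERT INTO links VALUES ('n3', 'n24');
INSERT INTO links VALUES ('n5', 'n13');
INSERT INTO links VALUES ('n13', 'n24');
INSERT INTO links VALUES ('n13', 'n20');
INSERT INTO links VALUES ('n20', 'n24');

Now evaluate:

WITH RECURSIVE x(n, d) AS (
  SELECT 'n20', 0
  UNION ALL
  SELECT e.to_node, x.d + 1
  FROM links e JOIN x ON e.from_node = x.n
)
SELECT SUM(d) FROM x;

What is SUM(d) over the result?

Base: (n20, d=0).
Iteration 1: edges from {n20} -> (n24, d=1), (n3, d=1), (n8, d=1).
Iteration 2: edges from {n24,n3,n8} -> (n12, d=2), (n24, d=2), (n8, d=2).
Iteration 3: edges from {n12,n24,n8} -> (n12, d=3), (n8, d=3).
Iteration 4: no outgoing edges from {n12,n8}; recursion stops.
SUM(d) = 0 + 1 + 1 + 1 + 2 + 2 + 2 + 3 + 3 = 15.

15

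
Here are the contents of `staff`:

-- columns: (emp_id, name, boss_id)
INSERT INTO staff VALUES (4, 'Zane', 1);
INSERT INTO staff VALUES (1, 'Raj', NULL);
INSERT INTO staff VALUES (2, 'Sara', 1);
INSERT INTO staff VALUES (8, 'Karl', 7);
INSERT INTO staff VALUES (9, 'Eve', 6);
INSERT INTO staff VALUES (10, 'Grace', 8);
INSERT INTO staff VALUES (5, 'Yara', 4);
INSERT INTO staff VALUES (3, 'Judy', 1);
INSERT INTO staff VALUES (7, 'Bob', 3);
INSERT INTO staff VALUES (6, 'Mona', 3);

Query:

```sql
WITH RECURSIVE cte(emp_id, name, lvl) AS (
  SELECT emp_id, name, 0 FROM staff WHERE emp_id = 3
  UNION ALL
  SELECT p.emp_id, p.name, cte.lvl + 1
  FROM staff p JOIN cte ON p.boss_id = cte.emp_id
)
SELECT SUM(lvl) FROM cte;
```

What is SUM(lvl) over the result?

Base: emp_id=3 (Judy) at lvl 0.
Iteration 1: rows with boss_id in {3} -> Mona (id 6, lvl 1), Bob (id 7, lvl 1).
Iteration 2: rows with boss_id in {6,7} -> Karl (id 8, lvl 2), Eve (id 9, lvl 2).
Iteration 3: rows with boss_id in {8,9} -> Grace (id 10, lvl 3).
Iteration 4: no rows with boss_id in {10}; recursion stops.
SUM(lvl) = 0 + 1 + 1 + 2 + 2 + 3 = 9.

9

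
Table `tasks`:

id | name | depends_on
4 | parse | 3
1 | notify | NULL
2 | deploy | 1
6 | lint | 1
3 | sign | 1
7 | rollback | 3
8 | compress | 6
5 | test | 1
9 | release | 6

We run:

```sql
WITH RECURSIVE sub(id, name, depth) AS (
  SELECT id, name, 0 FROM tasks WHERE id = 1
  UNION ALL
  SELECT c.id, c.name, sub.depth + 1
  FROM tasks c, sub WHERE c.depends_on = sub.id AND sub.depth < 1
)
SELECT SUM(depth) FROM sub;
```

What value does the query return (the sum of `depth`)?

4

Base: id=1 (notify) at depth 0.
Iteration 1: rows with depends_on in {1} -> deploy (id 2, depth 1), sign (id 3, depth 1), test (id 5, depth 1), lint (id 6, depth 1).
Iteration 2: depth < 1 fails for all current rows; recursion stops.
SUM(depth) = 0 + 1 + 1 + 1 + 1 = 4.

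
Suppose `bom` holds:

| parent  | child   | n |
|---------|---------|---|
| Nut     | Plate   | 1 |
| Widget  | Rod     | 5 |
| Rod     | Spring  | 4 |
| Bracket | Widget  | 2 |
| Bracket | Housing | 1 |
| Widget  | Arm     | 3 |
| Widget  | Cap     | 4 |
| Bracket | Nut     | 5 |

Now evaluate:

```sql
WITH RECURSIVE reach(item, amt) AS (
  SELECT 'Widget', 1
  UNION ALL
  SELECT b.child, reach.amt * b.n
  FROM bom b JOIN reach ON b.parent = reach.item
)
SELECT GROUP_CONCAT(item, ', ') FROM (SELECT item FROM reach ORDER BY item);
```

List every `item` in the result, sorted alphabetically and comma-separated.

Arm, Cap, Rod, Spring, Widget

Base: (Widget, amt=1).
Iteration 1: components of {Widget} -> Arm = 1*3 = 3, Cap = 1*4 = 4, Rod = 1*5 = 5.
Iteration 2: components of {Arm,Cap,Rod} -> Spring = 5*4 = 20.
Iteration 3: no further components; recursion stops.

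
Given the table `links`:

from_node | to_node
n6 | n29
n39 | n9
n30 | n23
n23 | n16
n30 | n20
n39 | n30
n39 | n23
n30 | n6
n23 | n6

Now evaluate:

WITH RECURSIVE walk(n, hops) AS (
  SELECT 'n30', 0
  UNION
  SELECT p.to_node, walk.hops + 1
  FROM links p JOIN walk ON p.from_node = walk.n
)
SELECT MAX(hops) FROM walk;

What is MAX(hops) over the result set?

3

Base: (n30, hops=0).
Iteration 1: edges from {n30} -> (n20, hops=1), (n23, hops=1), (n6, hops=1).
Iteration 2: edges from {n20,n23,n6} -> (n16, hops=2), (n29, hops=2), (n6, hops=2).
Iteration 3: edges from {n16,n29,n6} -> (n29, hops=3).
Iteration 4: no outgoing edges from {n29}; recursion stops.
hops values: 0, 1, 1, 1, 2, 2, 2, 3; the maximum is 3.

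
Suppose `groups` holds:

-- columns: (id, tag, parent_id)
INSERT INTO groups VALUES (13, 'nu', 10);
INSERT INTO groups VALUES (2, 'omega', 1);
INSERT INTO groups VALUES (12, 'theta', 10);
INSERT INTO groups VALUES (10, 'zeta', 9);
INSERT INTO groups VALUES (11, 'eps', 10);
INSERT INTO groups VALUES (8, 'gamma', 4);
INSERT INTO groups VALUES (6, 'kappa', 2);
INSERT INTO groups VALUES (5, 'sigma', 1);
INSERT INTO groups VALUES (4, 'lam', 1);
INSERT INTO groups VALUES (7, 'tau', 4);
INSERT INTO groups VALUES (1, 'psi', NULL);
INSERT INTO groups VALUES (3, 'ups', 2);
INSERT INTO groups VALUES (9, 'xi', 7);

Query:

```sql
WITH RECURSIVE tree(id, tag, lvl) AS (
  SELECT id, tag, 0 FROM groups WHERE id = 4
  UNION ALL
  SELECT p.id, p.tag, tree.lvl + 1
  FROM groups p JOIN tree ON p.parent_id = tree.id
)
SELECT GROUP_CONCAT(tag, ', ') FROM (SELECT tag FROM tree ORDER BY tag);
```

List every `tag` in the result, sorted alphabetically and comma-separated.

Base: id=4 (lam) at lvl 0.
Iteration 1: rows with parent_id in {4} -> tau (id 7, lvl 1), gamma (id 8, lvl 1).
Iteration 2: rows with parent_id in {7,8} -> xi (id 9, lvl 2).
Iteration 3: rows with parent_id in {9} -> zeta (id 10, lvl 3).
Iteration 4: rows with parent_id in {10} -> eps (id 11, lvl 4), theta (id 12, lvl 4), nu (id 13, lvl 4).
Iteration 5: no rows with parent_id in {11,12,13}; recursion stops.

eps, gamma, lam, nu, tau, theta, xi, zeta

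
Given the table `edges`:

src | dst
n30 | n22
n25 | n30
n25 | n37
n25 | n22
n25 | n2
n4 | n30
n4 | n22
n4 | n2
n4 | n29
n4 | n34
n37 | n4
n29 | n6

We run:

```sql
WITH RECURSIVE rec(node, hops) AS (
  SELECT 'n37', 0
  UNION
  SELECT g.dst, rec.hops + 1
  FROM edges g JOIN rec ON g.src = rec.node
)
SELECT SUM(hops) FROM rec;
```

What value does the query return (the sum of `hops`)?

17

Base: (n37, hops=0).
Iteration 1: edges from {n37} -> (n4, hops=1).
Iteration 2: edges from {n4} -> (n2, hops=2), (n22, hops=2), (n29, hops=2), (n30, hops=2), (n34, hops=2).
Iteration 3: edges from {n2,n22,n29,n30,n34} -> (n22, hops=3), (n6, hops=3).
Iteration 4: no outgoing edges from {n22,n6}; recursion stops.
SUM(hops) = 0 + 1 + 2 + 2 + 2 + 2 + 2 + 3 + 3 = 17.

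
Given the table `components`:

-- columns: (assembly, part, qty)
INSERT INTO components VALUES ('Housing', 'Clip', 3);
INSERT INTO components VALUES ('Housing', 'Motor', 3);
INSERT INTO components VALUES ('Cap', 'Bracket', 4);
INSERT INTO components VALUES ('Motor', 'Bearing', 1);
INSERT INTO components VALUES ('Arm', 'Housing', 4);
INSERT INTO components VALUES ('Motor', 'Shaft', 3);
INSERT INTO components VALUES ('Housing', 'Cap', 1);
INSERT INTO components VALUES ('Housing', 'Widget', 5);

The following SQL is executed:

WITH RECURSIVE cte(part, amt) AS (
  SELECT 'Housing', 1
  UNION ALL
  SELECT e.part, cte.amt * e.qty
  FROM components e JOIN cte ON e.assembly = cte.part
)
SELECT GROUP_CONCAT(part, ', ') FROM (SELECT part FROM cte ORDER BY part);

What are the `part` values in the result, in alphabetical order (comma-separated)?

Bearing, Bracket, Cap, Clip, Housing, Motor, Shaft, Widget

Base: (Housing, amt=1).
Iteration 1: components of {Housing} -> Cap = 1*1 = 1, Clip = 1*3 = 3, Motor = 1*3 = 3, Widget = 1*5 = 5.
Iteration 2: components of {Cap,Clip,Motor,Widget} -> Bearing = 3*1 = 3, Bracket = 1*4 = 4, Shaft = 3*3 = 9.
Iteration 3: no further components; recursion stops.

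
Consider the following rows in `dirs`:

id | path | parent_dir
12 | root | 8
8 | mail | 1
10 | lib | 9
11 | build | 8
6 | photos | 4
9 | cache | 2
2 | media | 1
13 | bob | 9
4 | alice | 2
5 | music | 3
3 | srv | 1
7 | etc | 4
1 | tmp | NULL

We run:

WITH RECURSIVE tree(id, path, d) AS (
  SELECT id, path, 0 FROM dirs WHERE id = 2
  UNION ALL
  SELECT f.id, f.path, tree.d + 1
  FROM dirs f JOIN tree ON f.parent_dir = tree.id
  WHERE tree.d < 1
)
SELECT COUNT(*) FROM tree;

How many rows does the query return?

3

Base: id=2 (media) at d 0.
Iteration 1: rows with parent_dir in {2} -> alice (id 4, d 1), cache (id 9, d 1).
Iteration 2: d < 1 fails for all current rows; recursion stops.
Total rows emitted: 3.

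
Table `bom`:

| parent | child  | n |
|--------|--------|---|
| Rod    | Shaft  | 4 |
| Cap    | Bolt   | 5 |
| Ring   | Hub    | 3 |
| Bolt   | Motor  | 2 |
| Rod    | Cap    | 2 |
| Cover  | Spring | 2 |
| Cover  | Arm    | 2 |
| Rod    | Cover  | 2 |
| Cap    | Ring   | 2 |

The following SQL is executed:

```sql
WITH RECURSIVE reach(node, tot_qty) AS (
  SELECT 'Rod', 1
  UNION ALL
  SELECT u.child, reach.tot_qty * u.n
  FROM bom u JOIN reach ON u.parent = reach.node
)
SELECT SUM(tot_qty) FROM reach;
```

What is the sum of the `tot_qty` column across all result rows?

Base: (Rod, tot_qty=1).
Iteration 1: components of {Rod} -> Cap = 1*2 = 2, Cover = 1*2 = 2, Shaft = 1*4 = 4.
Iteration 2: components of {Cap,Cover,Shaft} -> Arm = 2*2 = 4, Bolt = 2*5 = 10, Ring = 2*2 = 4, Spring = 2*2 = 4.
Iteration 3: components of {Arm,Bolt,Ring,Spring} -> Hub = 4*3 = 12, Motor = 10*2 = 20.
Iteration 4: no further components; recursion stops.
SUM(tot_qty) = 1 + 2 + 2 + 4 + 4 + 10 + 4 + 4 + 12 + 20 = 63.

63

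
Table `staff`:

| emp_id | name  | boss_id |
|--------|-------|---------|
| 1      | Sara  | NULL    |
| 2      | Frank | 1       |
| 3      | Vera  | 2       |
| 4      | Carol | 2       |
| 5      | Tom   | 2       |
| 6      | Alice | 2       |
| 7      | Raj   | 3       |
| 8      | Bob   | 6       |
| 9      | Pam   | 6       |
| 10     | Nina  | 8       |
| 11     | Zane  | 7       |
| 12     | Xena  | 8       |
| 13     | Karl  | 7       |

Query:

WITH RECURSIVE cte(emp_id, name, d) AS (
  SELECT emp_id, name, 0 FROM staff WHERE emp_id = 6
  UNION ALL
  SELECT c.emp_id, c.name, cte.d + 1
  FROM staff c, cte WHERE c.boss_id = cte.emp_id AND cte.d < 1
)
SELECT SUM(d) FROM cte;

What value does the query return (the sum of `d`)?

2

Base: emp_id=6 (Alice) at d 0.
Iteration 1: rows with boss_id in {6} -> Bob (id 8, d 1), Pam (id 9, d 1).
Iteration 2: d < 1 fails for all current rows; recursion stops.
SUM(d) = 0 + 1 + 1 = 2.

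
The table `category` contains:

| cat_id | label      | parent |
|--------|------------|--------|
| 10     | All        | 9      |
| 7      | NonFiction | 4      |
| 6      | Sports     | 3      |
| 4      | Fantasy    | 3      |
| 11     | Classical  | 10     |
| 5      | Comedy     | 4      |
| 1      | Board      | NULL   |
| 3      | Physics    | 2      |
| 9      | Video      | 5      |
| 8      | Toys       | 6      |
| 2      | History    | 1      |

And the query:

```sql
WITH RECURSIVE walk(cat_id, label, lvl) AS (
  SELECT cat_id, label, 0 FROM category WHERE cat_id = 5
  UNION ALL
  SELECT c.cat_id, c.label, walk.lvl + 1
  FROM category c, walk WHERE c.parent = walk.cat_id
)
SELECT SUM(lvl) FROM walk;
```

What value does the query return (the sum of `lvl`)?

6

Base: cat_id=5 (Comedy) at lvl 0.
Iteration 1: rows with parent in {5} -> Video (id 9, lvl 1).
Iteration 2: rows with parent in {9} -> All (id 10, lvl 2).
Iteration 3: rows with parent in {10} -> Classical (id 11, lvl 3).
Iteration 4: no rows with parent in {11}; recursion stops.
SUM(lvl) = 0 + 1 + 2 + 3 = 6.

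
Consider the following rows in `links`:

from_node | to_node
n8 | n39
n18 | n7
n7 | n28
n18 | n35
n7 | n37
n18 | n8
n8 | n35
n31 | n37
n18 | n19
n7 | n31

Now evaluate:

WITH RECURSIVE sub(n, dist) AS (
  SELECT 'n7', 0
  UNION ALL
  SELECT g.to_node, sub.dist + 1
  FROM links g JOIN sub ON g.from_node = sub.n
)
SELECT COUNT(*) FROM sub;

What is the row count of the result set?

Base: (n7, dist=0).
Iteration 1: edges from {n7} -> (n28, dist=1), (n31, dist=1), (n37, dist=1).
Iteration 2: edges from {n28,n31,n37} -> (n37, dist=2).
Iteration 3: no outgoing edges from {n37}; recursion stops.
Total rows emitted: 5.

5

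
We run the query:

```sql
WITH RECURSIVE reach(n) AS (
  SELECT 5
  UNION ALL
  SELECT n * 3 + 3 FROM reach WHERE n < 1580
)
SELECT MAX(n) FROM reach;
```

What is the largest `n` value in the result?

4737

Base: n=5.
Iteration 1: 5 < 1580 holds -> n = 5 * 3 + 3 = 18.
Iteration 2: 18 < 1580 holds -> n = 18 * 3 + 3 = 57.
Iteration 3: 57 < 1580 holds -> n = 57 * 3 + 3 = 174.
Iteration 4: 174 < 1580 holds -> n = 174 * 3 + 3 = 525.
Iteration 5: 525 < 1580 holds -> n = 525 * 3 + 3 = 1578.
Iteration 6: 1578 < 1580 holds -> n = 1578 * 3 + 3 = 4737.
Iteration 7: 4737 < 1580 fails; recursion stops.
n values: 5, 18, 57, 174, 525, 1578, 4737; the maximum is 4737.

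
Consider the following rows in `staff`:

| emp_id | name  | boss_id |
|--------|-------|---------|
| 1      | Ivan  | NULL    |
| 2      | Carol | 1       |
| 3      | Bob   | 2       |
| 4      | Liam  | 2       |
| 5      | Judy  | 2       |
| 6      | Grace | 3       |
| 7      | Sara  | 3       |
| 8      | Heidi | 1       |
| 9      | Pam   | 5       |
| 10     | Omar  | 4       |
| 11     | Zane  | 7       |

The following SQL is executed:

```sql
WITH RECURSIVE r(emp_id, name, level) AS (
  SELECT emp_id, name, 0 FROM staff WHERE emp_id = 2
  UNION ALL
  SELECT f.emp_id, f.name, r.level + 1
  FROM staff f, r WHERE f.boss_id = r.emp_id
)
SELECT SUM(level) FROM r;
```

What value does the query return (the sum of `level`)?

Base: emp_id=2 (Carol) at level 0.
Iteration 1: rows with boss_id in {2} -> Bob (id 3, level 1), Liam (id 4, level 1), Judy (id 5, level 1).
Iteration 2: rows with boss_id in {3,4,5} -> Grace (id 6, level 2), Sara (id 7, level 2), Pam (id 9, level 2), Omar (id 10, level 2).
Iteration 3: rows with boss_id in {6,7,9,10} -> Zane (id 11, level 3).
Iteration 4: no rows with boss_id in {11}; recursion stops.
SUM(level) = 0 + 1 + 1 + 1 + 2 + 2 + 2 + 2 + 3 = 14.

14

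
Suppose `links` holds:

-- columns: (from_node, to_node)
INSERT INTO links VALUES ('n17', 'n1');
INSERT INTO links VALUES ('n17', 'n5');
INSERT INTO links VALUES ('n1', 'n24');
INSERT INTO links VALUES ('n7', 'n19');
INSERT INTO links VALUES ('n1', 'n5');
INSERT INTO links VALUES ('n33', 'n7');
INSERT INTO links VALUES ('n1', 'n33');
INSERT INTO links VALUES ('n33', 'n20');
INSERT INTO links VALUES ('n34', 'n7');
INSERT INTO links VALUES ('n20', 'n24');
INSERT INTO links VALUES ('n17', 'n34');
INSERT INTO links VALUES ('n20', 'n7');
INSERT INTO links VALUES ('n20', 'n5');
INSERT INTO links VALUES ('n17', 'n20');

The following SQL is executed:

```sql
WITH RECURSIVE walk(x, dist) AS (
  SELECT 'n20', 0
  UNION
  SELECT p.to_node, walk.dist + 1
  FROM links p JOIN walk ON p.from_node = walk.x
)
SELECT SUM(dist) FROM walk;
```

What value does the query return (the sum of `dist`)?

Base: (n20, dist=0).
Iteration 1: edges from {n20} -> (n24, dist=1), (n5, dist=1), (n7, dist=1).
Iteration 2: edges from {n24,n5,n7} -> (n19, dist=2).
Iteration 3: no outgoing edges from {n19}; recursion stops.
SUM(dist) = 0 + 1 + 1 + 1 + 2 = 5.

5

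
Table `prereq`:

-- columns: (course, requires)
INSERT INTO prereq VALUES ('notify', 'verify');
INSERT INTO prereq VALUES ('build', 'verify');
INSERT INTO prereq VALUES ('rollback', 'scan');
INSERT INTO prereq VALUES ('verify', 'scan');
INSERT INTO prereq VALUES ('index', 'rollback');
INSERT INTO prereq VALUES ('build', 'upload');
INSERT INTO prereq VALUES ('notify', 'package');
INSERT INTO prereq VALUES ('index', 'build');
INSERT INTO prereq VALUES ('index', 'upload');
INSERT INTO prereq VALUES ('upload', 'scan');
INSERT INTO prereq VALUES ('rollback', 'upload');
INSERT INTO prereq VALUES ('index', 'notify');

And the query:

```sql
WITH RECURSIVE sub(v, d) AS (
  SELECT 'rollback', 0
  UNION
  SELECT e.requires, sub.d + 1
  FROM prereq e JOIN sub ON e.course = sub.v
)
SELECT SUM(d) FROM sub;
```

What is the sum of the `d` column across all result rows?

4

Base: (rollback, d=0).
Iteration 1: edges from {rollback} -> (scan, d=1), (upload, d=1).
Iteration 2: edges from {scan,upload} -> (scan, d=2).
Iteration 3: no outgoing edges from {scan}; recursion stops.
SUM(d) = 0 + 1 + 1 + 2 = 4.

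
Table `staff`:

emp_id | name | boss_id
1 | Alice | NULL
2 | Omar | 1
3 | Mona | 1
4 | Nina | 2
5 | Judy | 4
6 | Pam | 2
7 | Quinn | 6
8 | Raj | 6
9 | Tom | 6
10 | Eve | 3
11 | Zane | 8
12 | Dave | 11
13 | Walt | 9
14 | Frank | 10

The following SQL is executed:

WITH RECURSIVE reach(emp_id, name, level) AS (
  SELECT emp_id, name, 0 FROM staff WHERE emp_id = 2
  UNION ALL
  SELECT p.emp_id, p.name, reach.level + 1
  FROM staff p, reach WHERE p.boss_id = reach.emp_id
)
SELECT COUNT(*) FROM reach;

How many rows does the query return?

Base: emp_id=2 (Omar) at level 0.
Iteration 1: rows with boss_id in {2} -> Nina (id 4, level 1), Pam (id 6, level 1).
Iteration 2: rows with boss_id in {4,6} -> Judy (id 5, level 2), Quinn (id 7, level 2), Raj (id 8, level 2), Tom (id 9, level 2).
Iteration 3: rows with boss_id in {5,7,8,9} -> Zane (id 11, level 3), Walt (id 13, level 3).
Iteration 4: rows with boss_id in {11,13} -> Dave (id 12, level 4).
Iteration 5: no rows with boss_id in {12}; recursion stops.
Total rows emitted: 10.

10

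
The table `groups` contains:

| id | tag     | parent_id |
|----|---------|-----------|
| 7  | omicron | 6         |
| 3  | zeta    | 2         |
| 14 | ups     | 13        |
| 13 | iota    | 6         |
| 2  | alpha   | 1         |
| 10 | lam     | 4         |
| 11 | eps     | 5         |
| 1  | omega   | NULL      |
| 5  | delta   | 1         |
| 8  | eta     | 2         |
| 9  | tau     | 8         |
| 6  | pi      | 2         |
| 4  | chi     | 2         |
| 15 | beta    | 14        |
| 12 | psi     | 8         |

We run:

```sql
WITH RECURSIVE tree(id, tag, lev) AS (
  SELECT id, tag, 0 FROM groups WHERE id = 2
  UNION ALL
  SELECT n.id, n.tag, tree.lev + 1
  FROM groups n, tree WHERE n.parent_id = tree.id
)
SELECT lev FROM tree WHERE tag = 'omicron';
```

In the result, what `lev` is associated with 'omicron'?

Base: id=2 (alpha) at lev 0.
Iteration 1: rows with parent_id in {2} -> zeta (id 3, lev 1), chi (id 4, lev 1), pi (id 6, lev 1), eta (id 8, lev 1).
Iteration 2: rows with parent_id in {3,4,6,8} -> omicron (id 7, lev 2), tau (id 9, lev 2), lam (id 10, lev 2), psi (id 12, lev 2), iota (id 13, lev 2).
Iteration 3: rows with parent_id in {7,9,10,12,13} -> ups (id 14, lev 3).
Iteration 4: rows with parent_id in {14} -> beta (id 15, lev 4).
Iteration 5: no rows with parent_id in {15}; recursion stops.

2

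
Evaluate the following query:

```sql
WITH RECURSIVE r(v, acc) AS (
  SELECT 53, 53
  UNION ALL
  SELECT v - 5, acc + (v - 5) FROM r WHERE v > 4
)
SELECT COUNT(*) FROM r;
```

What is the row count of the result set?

11

Base: v=53, acc=53.
Iteration 1: 53 > 4 holds -> v = 53 - 5 = 48, acc = 53 + 48 = 101.
Iteration 2: 48 > 4 holds -> v = 48 - 5 = 43, acc = 101 + 43 = 144.
Iteration 3: 43 > 4 holds -> v = 43 - 5 = 38, acc = 144 + 38 = 182.
Iteration 4: 38 > 4 holds -> v = 38 - 5 = 33, acc = 182 + 33 = 215.
Iteration 5: 33 > 4 holds -> v = 33 - 5 = 28, acc = 215 + 28 = 243.
Iteration 6: 28 > 4 holds -> v = 28 - 5 = 23, acc = 243 + 23 = 266.
Iteration 7: 23 > 4 holds -> v = 23 - 5 = 18, acc = 266 + 18 = 284.
Iteration 8: 18 > 4 holds -> v = 18 - 5 = 13, acc = 284 + 13 = 297.
Iteration 9: 13 > 4 holds -> v = 13 - 5 = 8, acc = 297 + 8 = 305.
Iteration 10: 8 > 4 holds -> v = 8 - 5 = 3, acc = 305 + 3 = 308.
Iteration 11: 3 > 4 fails; recursion stops.
Total rows emitted: 11.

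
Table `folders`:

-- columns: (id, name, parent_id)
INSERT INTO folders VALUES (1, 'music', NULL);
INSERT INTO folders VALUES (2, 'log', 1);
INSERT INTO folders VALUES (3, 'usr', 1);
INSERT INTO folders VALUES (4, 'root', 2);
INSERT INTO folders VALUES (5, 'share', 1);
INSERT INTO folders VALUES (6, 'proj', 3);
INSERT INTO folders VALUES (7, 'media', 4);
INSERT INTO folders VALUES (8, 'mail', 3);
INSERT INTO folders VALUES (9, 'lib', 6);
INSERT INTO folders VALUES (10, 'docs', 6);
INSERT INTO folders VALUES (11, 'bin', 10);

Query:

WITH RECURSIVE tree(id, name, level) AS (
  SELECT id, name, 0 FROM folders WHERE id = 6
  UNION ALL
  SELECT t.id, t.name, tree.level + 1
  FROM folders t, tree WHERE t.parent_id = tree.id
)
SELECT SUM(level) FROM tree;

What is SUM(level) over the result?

Base: id=6 (proj) at level 0.
Iteration 1: rows with parent_id in {6} -> lib (id 9, level 1), docs (id 10, level 1).
Iteration 2: rows with parent_id in {9,10} -> bin (id 11, level 2).
Iteration 3: no rows with parent_id in {11}; recursion stops.
SUM(level) = 0 + 1 + 1 + 2 = 4.

4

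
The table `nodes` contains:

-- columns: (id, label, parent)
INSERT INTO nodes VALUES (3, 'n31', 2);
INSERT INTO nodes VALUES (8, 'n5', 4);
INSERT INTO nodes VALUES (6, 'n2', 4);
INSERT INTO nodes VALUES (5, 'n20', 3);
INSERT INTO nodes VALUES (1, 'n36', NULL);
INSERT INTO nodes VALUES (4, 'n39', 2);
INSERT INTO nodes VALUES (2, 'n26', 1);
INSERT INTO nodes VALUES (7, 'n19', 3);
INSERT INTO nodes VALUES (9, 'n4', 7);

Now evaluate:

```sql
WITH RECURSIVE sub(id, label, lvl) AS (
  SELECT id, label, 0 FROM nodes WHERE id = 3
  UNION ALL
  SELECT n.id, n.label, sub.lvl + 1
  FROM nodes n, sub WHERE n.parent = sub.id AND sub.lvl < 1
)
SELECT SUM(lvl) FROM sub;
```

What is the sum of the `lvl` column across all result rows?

Base: id=3 (n31) at lvl 0.
Iteration 1: rows with parent in {3} -> n20 (id 5, lvl 1), n19 (id 7, lvl 1).
Iteration 2: lvl < 1 fails for all current rows; recursion stops.
SUM(lvl) = 0 + 1 + 1 = 2.

2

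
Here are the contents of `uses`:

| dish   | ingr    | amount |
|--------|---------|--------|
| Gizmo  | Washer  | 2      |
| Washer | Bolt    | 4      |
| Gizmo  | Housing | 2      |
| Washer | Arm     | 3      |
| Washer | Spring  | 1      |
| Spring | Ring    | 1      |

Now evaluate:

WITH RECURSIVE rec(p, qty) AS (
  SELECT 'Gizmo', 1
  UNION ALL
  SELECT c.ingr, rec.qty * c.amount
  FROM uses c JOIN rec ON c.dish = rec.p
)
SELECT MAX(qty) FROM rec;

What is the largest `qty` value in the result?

Base: (Gizmo, qty=1).
Iteration 1: components of {Gizmo} -> Housing = 1*2 = 2, Washer = 1*2 = 2.
Iteration 2: components of {Housing,Washer} -> Arm = 2*3 = 6, Bolt = 2*4 = 8, Spring = 2*1 = 2.
Iteration 3: components of {Arm,Bolt,Spring} -> Ring = 2*1 = 2.
Iteration 4: no further components; recursion stops.
qty values: 1, 2, 2, 8, 6, 2, 2; the maximum is 8.

8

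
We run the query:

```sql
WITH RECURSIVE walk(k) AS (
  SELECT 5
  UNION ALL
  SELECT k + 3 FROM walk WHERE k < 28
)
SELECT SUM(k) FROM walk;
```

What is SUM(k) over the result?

Base: k=5.
Iteration 1: 5 < 28 holds -> k = 5 + 3 = 8.
Iteration 2: 8 < 28 holds -> k = 8 + 3 = 11.
Iteration 3: 11 < 28 holds -> k = 11 + 3 = 14.
Iteration 4: 14 < 28 holds -> k = 14 + 3 = 17.
Iteration 5: 17 < 28 holds -> k = 17 + 3 = 20.
Iteration 6: 20 < 28 holds -> k = 20 + 3 = 23.
Iteration 7: 23 < 28 holds -> k = 23 + 3 = 26.
Iteration 8: 26 < 28 holds -> k = 26 + 3 = 29.
Iteration 9: 29 < 28 fails; recursion stops.
SUM(k) = 5 + 8 + 11 + 14 + 17 + 20 + 23 + 26 + 29 = 153.

153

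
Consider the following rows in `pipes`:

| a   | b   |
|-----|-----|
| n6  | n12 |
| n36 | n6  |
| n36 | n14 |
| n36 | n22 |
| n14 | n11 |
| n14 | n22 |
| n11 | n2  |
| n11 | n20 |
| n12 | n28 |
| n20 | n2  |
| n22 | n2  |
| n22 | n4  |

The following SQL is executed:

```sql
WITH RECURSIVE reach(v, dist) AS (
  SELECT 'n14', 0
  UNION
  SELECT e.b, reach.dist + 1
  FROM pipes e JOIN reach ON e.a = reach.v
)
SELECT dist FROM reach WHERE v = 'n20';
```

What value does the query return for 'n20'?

2

Base: (n14, dist=0).
Iteration 1: edges from {n14} -> (n11, dist=1), (n22, dist=1).
Iteration 2: edges from {n11,n22} -> (n2, dist=2), (n20, dist=2), (n4, dist=2). [UNION drops 1 duplicate row(s)]
Iteration 3: edges from {n2,n20,n4} -> (n2, dist=3).
Iteration 4: no outgoing edges from {n2}; recursion stops.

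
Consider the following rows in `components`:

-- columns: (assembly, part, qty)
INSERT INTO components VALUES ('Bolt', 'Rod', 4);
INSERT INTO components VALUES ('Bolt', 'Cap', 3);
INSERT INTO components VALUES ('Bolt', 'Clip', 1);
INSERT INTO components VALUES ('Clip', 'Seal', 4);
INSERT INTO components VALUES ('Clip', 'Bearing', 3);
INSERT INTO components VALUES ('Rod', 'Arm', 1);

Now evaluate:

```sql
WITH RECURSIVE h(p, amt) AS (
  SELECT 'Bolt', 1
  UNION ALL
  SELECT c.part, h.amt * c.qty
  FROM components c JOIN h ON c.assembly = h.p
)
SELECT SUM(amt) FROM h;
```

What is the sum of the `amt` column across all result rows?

20

Base: (Bolt, amt=1).
Iteration 1: components of {Bolt} -> Cap = 1*3 = 3, Clip = 1*1 = 1, Rod = 1*4 = 4.
Iteration 2: components of {Cap,Clip,Rod} -> Arm = 4*1 = 4, Bearing = 1*3 = 3, Seal = 1*4 = 4.
Iteration 3: no further components; recursion stops.
SUM(amt) = 1 + 4 + 3 + 1 + 4 + 4 + 3 = 20.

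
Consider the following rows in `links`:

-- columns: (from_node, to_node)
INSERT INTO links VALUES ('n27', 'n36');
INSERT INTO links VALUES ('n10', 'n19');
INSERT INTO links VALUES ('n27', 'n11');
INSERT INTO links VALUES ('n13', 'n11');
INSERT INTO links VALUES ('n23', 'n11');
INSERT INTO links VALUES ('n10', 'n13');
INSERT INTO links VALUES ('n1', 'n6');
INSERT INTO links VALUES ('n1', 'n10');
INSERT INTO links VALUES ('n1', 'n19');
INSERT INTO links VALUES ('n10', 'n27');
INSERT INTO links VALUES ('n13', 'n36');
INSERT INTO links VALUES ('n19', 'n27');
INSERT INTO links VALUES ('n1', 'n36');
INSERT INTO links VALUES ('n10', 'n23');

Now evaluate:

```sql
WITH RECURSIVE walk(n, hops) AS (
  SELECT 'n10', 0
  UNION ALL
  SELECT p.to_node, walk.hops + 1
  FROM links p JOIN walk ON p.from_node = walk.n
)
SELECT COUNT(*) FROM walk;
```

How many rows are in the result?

Base: (n10, hops=0).
Iteration 1: edges from {n10} -> (n13, hops=1), (n19, hops=1), (n23, hops=1), (n27, hops=1).
Iteration 2: edges from {n13,n19,n23,n27} -> (n11, hops=2) x3, (n27, hops=2), (n36, hops=2) x2. [UNION ALL keeps all 6 new rows, including repeats]
Iteration 3: edges from {n11,n27,n36} -> (n11, hops=3), (n36, hops=3).
Iteration 4: no outgoing edges from {n11,n36}; recursion stops.
Total rows emitted: 13.

13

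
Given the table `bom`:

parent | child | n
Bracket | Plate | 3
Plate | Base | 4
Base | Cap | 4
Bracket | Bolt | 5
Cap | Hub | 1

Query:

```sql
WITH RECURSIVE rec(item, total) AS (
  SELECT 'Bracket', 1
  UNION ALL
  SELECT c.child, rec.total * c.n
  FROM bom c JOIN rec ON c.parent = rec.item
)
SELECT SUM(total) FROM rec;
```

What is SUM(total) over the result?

Base: (Bracket, total=1).
Iteration 1: components of {Bracket} -> Bolt = 1*5 = 5, Plate = 1*3 = 3.
Iteration 2: components of {Bolt,Plate} -> Base = 3*4 = 12.
Iteration 3: components of {Base} -> Cap = 12*4 = 48.
Iteration 4: components of {Cap} -> Hub = 48*1 = 48.
Iteration 5: no further components; recursion stops.
SUM(total) = 1 + 3 + 5 + 12 + 48 + 48 = 117.

117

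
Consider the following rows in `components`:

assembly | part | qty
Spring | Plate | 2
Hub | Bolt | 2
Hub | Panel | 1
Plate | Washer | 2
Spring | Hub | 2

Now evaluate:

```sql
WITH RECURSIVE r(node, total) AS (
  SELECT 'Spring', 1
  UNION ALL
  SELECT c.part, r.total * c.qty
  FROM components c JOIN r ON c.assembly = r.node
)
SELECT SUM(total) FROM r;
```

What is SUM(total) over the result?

Base: (Spring, total=1).
Iteration 1: components of {Spring} -> Hub = 1*2 = 2, Plate = 1*2 = 2.
Iteration 2: components of {Hub,Plate} -> Bolt = 2*2 = 4, Panel = 2*1 = 2, Washer = 2*2 = 4.
Iteration 3: no further components; recursion stops.
SUM(total) = 1 + 2 + 2 + 2 + 4 + 4 = 15.

15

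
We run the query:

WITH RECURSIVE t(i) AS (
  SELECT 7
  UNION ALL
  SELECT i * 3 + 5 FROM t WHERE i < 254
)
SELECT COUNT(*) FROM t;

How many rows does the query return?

4

Base: i=7.
Iteration 1: 7 < 254 holds -> i = 7 * 3 + 5 = 26.
Iteration 2: 26 < 254 holds -> i = 26 * 3 + 5 = 83.
Iteration 3: 83 < 254 holds -> i = 83 * 3 + 5 = 254.
Iteration 4: 254 < 254 fails; recursion stops.
Total rows emitted: 4.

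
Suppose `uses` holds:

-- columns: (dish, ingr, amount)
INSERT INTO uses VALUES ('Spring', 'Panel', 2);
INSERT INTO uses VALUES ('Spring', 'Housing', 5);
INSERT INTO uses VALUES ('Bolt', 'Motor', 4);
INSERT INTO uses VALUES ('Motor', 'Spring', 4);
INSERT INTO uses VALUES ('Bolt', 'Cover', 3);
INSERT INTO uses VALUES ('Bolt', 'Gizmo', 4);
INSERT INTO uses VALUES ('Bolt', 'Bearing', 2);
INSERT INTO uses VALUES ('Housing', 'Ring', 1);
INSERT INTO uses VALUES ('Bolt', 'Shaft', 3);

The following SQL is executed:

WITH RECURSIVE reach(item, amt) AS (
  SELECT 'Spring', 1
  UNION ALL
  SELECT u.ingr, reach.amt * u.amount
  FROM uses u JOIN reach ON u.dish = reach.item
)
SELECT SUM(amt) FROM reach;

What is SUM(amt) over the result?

Base: (Spring, amt=1).
Iteration 1: components of {Spring} -> Housing = 1*5 = 5, Panel = 1*2 = 2.
Iteration 2: components of {Housing,Panel} -> Ring = 5*1 = 5.
Iteration 3: no further components; recursion stops.
SUM(amt) = 1 + 5 + 2 + 5 = 13.

13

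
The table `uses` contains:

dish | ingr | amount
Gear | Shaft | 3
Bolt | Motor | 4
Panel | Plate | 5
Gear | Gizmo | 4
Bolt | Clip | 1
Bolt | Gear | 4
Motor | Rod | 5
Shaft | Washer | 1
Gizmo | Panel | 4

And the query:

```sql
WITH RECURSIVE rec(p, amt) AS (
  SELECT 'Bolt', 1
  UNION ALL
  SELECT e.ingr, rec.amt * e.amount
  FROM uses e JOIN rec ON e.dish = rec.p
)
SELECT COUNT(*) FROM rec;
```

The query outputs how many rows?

Base: (Bolt, amt=1).
Iteration 1: components of {Bolt} -> Clip = 1*1 = 1, Gear = 1*4 = 4, Motor = 1*4 = 4.
Iteration 2: components of {Clip,Gear,Motor} -> Gizmo = 4*4 = 16, Rod = 4*5 = 20, Shaft = 4*3 = 12.
Iteration 3: components of {Gizmo,Rod,Shaft} -> Panel = 16*4 = 64, Washer = 12*1 = 12.
Iteration 4: components of {Panel,Washer} -> Plate = 64*5 = 320.
Iteration 5: no further components; recursion stops.
Total rows emitted: 10.

10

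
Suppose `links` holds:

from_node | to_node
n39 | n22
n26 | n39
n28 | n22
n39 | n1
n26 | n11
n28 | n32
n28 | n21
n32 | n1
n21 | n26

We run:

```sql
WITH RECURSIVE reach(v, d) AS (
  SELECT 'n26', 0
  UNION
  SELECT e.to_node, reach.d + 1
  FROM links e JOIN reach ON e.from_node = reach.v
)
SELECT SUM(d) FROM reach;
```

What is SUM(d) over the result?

6

Base: (n26, d=0).
Iteration 1: edges from {n26} -> (n11, d=1), (n39, d=1).
Iteration 2: edges from {n11,n39} -> (n1, d=2), (n22, d=2).
Iteration 3: no outgoing edges from {n1,n22}; recursion stops.
SUM(d) = 0 + 1 + 1 + 2 + 2 = 6.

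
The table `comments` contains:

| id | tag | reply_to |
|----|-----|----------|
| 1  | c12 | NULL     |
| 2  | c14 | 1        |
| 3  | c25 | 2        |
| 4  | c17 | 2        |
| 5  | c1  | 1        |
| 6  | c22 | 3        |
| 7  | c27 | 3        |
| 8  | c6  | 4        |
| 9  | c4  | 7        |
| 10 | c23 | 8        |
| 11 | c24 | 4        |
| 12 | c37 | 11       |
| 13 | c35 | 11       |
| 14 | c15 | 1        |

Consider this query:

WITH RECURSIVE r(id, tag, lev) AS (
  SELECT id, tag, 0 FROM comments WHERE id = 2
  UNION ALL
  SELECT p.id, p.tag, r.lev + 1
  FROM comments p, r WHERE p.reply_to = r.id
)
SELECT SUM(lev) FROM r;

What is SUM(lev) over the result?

22

Base: id=2 (c14) at lev 0.
Iteration 1: rows with reply_to in {2} -> c25 (id 3, lev 1), c17 (id 4, lev 1).
Iteration 2: rows with reply_to in {3,4} -> c22 (id 6, lev 2), c27 (id 7, lev 2), c6 (id 8, lev 2), c24 (id 11, lev 2).
Iteration 3: rows with reply_to in {6,7,8,11} -> c4 (id 9, lev 3), c23 (id 10, lev 3), c37 (id 12, lev 3), c35 (id 13, lev 3).
Iteration 4: no rows with reply_to in {9,10,12,13}; recursion stops.
SUM(lev) = 0 + 1 + 1 + 2 + 2 + 2 + 2 + 3 + 3 + 3 + 3 = 22.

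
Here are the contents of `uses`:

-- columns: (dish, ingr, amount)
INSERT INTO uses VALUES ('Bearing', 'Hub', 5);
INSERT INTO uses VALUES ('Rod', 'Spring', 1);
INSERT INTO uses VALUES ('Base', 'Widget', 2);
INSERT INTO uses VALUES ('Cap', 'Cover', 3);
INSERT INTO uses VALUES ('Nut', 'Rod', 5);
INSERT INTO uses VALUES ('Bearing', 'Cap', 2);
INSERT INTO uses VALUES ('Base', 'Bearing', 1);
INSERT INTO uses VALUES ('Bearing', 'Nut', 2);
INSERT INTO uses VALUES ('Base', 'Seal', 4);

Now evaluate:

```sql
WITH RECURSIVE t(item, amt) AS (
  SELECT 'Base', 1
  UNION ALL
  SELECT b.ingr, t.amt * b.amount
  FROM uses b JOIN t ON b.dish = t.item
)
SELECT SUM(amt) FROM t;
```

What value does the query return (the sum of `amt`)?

Base: (Base, amt=1).
Iteration 1: components of {Base} -> Bearing = 1*1 = 1, Seal = 1*4 = 4, Widget = 1*2 = 2.
Iteration 2: components of {Bearing,Seal,Widget} -> Cap = 1*2 = 2, Hub = 1*5 = 5, Nut = 1*2 = 2.
Iteration 3: components of {Cap,Hub,Nut} -> Cover = 2*3 = 6, Rod = 2*5 = 10.
Iteration 4: components of {Cover,Rod} -> Spring = 10*1 = 10.
Iteration 5: no further components; recursion stops.
SUM(amt) = 1 + 1 + 4 + 2 + 5 + 2 + 2 + 10 + 6 + 10 = 43.

43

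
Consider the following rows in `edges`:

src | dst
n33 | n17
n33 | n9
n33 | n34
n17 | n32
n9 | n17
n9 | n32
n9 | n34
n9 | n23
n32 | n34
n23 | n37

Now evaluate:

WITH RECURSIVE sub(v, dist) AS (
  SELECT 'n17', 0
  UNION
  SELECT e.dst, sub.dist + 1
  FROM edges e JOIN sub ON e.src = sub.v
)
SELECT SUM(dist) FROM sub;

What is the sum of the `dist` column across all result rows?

3

Base: (n17, dist=0).
Iteration 1: edges from {n17} -> (n32, dist=1).
Iteration 2: edges from {n32} -> (n34, dist=2).
Iteration 3: no outgoing edges from {n34}; recursion stops.
SUM(dist) = 0 + 1 + 2 = 3.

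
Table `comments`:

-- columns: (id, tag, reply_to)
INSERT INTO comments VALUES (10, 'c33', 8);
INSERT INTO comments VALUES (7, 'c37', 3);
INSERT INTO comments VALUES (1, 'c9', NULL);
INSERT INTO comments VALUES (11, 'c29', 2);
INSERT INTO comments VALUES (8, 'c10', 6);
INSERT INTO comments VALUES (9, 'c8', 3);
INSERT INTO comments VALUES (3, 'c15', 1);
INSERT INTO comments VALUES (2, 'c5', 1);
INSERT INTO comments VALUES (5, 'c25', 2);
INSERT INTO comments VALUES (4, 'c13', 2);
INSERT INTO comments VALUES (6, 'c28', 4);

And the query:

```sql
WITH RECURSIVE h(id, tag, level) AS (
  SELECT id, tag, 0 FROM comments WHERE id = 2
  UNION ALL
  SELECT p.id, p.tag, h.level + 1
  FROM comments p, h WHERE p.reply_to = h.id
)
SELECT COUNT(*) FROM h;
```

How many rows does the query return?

7

Base: id=2 (c5) at level 0.
Iteration 1: rows with reply_to in {2} -> c13 (id 4, level 1), c25 (id 5, level 1), c29 (id 11, level 1).
Iteration 2: rows with reply_to in {4,5,11} -> c28 (id 6, level 2).
Iteration 3: rows with reply_to in {6} -> c10 (id 8, level 3).
Iteration 4: rows with reply_to in {8} -> c33 (id 10, level 4).
Iteration 5: no rows with reply_to in {10}; recursion stops.
Total rows emitted: 7.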